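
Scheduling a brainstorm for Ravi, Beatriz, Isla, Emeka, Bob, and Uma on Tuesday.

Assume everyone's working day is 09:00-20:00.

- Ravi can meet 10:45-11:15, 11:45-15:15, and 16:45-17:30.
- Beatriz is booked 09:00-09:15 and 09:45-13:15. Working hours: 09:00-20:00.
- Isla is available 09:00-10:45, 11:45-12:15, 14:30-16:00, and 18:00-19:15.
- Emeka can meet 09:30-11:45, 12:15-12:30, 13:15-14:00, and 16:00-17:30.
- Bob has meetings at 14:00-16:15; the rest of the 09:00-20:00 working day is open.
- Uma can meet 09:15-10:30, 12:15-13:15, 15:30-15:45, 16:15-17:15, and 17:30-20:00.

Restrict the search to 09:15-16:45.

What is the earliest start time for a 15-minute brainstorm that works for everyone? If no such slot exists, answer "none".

none

Beatriz free within 09:00–20:00: 09:15–09:45, 13:15–20:00.
Bob free within 09:00–20:00: 09:00–14:00, 16:15–20:00.
Ravi ∩ Beatriz: 13:15–15:15, 16:45–17:30.
Ravi ∩ Beatriz ∩ Isla: 14:30–15:15.
Ravi ∩ Beatriz ∩ Isla ∩ Emeka: (none).
Ravi ∩ Beatriz ∩ Isla ∩ Emeka ∩ Bob: (none).
Ravi ∩ Beatriz ∩ Isla ∩ Emeka ∩ Bob ∩ Uma: (none).
Restricted to 09:15–16:45: (none).
Windows ≥ 15 min: (none).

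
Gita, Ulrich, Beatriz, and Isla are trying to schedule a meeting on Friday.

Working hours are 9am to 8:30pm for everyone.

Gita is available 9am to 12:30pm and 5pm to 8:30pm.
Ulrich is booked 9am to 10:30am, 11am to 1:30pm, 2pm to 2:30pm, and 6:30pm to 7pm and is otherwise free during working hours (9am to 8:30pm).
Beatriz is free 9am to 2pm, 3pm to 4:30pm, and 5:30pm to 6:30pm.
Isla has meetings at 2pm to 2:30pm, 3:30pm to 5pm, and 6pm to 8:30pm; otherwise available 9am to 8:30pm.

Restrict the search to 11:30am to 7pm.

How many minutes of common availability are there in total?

Ulrich free within 09:00–20:30: 10:30–11:00, 13:30–14:00, 14:30–18:30, 19:00–20:30.
Isla free within 09:00–20:30: 09:00–14:00, 14:30–15:30, 17:00–18:00.
Gita ∩ Ulrich: 10:30–11:00, 17:00–18:30, 19:00–20:30.
Gita ∩ Ulrich ∩ Beatriz: 10:30–11:00, 17:30–18:30.
Gita ∩ Ulrich ∩ Beatriz ∩ Isla: 10:30–11:00, 17:30–18:00.
Restricted to 11:30–19:00: 17:30–18:00.
Total common minutes: 30.

30 minutes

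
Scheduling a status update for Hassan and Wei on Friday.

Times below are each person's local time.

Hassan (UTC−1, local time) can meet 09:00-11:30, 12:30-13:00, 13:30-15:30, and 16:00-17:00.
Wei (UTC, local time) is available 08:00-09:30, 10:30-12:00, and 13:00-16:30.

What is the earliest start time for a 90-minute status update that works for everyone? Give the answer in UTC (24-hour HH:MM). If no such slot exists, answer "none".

10:30

Hassan → UTC: 10:00–12:30, 13:30–14:00, 14:30–16:30, 17:00–18:00.
Wei → UTC: 08:00–09:30, 10:30–12:00, 13:00–16:30.
Hassan ∩ Wei: 10:30–12:00, 13:30–14:00, 14:30–16:30.
Windows ≥ 90 min: 10:30–12:00, 14:30–16:30.
Earliest such window starts at 10:30.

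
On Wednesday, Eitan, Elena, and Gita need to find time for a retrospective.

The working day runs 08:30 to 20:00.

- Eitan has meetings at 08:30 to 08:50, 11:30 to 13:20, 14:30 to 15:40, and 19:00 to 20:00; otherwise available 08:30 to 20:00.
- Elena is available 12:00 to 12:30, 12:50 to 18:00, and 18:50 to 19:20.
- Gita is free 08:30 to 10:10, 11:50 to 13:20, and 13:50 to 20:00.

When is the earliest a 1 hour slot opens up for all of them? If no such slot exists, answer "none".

Eitan free within 08:30–20:00: 08:50–11:30, 13:20–14:30, 15:40–19:00.
Eitan ∩ Elena: 13:20–14:30, 15:40–18:00, 18:50–19:00.
Eitan ∩ Elena ∩ Gita: 13:50–14:30, 15:40–18:00, 18:50–19:00.
Windows ≥ 60 min: 15:40–18:00.
Earliest such window starts at 15:40.

15:40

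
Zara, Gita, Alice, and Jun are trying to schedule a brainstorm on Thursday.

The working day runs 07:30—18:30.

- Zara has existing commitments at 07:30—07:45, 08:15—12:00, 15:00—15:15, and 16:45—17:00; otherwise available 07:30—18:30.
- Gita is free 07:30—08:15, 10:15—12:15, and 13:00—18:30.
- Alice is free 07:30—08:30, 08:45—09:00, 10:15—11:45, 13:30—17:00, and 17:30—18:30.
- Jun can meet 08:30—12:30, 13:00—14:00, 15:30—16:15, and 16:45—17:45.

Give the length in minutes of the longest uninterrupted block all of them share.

45 minutes

Zara free within 07:30–18:30: 07:45–08:15, 12:00–15:00, 15:15–16:45, 17:00–18:30.
Zara ∩ Gita: 07:45–08:15, 12:00–12:15, 13:00–15:00, 15:15–16:45, 17:00–18:30.
Zara ∩ Gita ∩ Alice: 07:45–08:15, 13:30–15:00, 15:15–16:45, 17:30–18:30.
Zara ∩ Gita ∩ Alice ∩ Jun: 13:30–14:00, 15:30–16:15, 17:30–17:45.
Common window lengths: 30, 45, 15 min; longest is 45.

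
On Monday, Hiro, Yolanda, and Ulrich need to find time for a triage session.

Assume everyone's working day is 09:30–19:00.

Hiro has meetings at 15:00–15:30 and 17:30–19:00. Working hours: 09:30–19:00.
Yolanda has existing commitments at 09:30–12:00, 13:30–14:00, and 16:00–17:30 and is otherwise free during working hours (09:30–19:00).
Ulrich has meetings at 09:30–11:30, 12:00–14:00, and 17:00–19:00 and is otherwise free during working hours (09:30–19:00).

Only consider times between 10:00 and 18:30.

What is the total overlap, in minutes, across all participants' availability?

Hiro free within 09:30–19:00: 09:30–15:00, 15:30–17:30.
Yolanda free within 09:30–19:00: 12:00–13:30, 14:00–16:00, 17:30–19:00.
Ulrich free within 09:30–19:00: 11:30–12:00, 14:00–17:00.
Hiro ∩ Yolanda: 12:00–13:30, 14:00–15:00, 15:30–16:00.
Hiro ∩ Yolanda ∩ Ulrich: 14:00–15:00, 15:30–16:00.
Restricted to 10:00–18:30: 14:00–15:00, 15:30–16:00.
Total common minutes: 60 + 30 = 90.

90 minutes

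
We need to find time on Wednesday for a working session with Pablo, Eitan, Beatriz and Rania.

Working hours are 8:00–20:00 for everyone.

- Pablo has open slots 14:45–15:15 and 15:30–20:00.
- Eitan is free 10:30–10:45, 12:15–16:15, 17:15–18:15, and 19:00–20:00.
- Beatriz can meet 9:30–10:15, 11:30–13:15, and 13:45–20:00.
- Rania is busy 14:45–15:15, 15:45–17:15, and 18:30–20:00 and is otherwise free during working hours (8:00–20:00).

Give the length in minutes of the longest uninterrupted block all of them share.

Rania free within 08:00–20:00: 08:00–14:45, 15:15–15:45, 17:15–18:30.
Pablo ∩ Eitan: 14:45–15:15, 15:30–16:15, 17:15–18:15, 19:00–20:00.
Pablo ∩ Eitan ∩ Beatriz: 14:45–15:15, 15:30–16:15, 17:15–18:15, 19:00–20:00.
Pablo ∩ Eitan ∩ Beatriz ∩ Rania: 15:30–15:45, 17:15–18:15.
Common window lengths: 15, 60 min; longest is 60.

60 minutes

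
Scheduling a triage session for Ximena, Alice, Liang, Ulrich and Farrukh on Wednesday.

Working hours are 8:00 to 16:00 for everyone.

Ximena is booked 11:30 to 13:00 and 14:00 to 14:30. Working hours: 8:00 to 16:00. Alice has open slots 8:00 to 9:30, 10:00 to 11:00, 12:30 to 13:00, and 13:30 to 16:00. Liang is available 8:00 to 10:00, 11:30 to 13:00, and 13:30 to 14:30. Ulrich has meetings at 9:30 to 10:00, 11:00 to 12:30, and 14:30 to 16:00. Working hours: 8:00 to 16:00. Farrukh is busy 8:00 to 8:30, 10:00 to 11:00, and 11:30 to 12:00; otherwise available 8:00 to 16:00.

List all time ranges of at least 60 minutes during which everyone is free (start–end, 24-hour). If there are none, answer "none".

08:30–09:30

Ximena free within 08:00–16:00: 08:00–11:30, 13:00–14:00, 14:30–16:00.
Ulrich free within 08:00–16:00: 08:00–09:30, 10:00–11:00, 12:30–14:30.
Farrukh free within 08:00–16:00: 08:30–10:00, 11:00–11:30, 12:00–16:00.
Ximena ∩ Alice: 08:00–09:30, 10:00–11:00, 13:30–14:00, 14:30–16:00.
Ximena ∩ Alice ∩ Liang: 08:00–09:30, 13:30–14:00.
Ximena ∩ Alice ∩ Liang ∩ Ulrich: 08:00–09:30, 13:30–14:00.
Ximena ∩ Alice ∩ Liang ∩ Ulrich ∩ Farrukh: 08:30–09:30, 13:30–14:00.
Windows ≥ 60 min: 08:30–09:30.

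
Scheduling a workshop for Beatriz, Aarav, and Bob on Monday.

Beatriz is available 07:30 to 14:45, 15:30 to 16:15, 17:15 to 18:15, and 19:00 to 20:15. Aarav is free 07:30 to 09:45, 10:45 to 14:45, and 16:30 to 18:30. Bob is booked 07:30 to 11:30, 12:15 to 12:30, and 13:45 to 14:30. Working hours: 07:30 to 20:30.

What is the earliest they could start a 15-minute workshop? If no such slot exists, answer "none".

11:30

Bob free within 07:30–20:30: 11:30–12:15, 12:30–13:45, 14:30–20:30.
Beatriz ∩ Aarav: 07:30–09:45, 10:45–14:45, 17:15–18:15.
Beatriz ∩ Aarav ∩ Bob: 11:30–12:15, 12:30–13:45, 14:30–14:45, 17:15–18:15.
Windows ≥ 15 min: 11:30–12:15, 12:30–13:45, 14:30–14:45, 17:15–18:15.
Earliest such window starts at 11:30.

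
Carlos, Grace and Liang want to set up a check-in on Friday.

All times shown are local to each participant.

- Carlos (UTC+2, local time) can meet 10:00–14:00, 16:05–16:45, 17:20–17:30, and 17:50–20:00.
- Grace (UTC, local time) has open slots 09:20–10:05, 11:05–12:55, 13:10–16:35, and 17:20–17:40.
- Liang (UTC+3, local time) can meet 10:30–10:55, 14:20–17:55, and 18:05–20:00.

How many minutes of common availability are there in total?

135 minutes

Carlos → UTC: 08:00–12:00, 14:05–14:45, 15:20–15:30, 15:50–18:00.
Grace → UTC: 09:20–10:05, 11:05–12:55, 13:10–16:35, 17:20–17:40.
Liang → UTC: 07:30–07:55, 11:20–14:55, 15:05–17:00.
Carlos ∩ Grace: 09:20–10:05, 11:05–12:00, 14:05–14:45, 15:20–15:30, 15:50–16:35, 17:20–17:40.
Carlos ∩ Grace ∩ Liang: 11:20–12:00, 14:05–14:45, 15:20–15:30, 15:50–16:35.
Total common minutes: 40 + 40 + 10 + 45 = 135.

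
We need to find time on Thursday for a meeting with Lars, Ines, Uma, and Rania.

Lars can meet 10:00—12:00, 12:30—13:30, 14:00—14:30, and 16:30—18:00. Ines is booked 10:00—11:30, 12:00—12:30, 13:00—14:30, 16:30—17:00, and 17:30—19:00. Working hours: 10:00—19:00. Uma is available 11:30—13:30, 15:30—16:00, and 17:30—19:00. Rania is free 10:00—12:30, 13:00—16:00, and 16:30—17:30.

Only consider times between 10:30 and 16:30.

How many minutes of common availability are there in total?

Ines free within 10:00–19:00: 11:30–12:00, 12:30–13:00, 14:30–16:30, 17:00–17:30.
Lars ∩ Ines: 11:30–12:00, 12:30–13:00, 17:00–17:30.
Lars ∩ Ines ∩ Uma: 11:30–12:00, 12:30–13:00.
Lars ∩ Ines ∩ Uma ∩ Rania: 11:30–12:00.
Restricted to 10:30–16:30: 11:30–12:00.
Total common minutes: 30.

30 minutes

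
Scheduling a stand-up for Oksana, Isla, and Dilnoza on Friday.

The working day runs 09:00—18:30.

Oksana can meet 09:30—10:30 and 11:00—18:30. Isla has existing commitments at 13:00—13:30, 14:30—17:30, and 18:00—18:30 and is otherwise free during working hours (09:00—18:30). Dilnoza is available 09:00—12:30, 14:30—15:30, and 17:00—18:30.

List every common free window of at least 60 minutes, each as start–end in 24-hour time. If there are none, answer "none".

Isla free within 09:00–18:30: 09:00–13:00, 13:30–14:30, 17:30–18:00.
Oksana ∩ Isla: 09:30–10:30, 11:00–13:00, 13:30–14:30, 17:30–18:00.
Oksana ∩ Isla ∩ Dilnoza: 09:30–10:30, 11:00–12:30, 17:30–18:00.
Windows ≥ 60 min: 09:30–10:30, 11:00–12:30.

09:30–10:30, 11:00–12:30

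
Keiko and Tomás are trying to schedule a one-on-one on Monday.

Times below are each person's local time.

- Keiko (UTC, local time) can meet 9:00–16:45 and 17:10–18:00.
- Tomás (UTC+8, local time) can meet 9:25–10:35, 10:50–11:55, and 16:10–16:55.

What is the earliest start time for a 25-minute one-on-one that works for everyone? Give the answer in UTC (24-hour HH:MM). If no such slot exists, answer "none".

Keiko → UTC: 09:00–16:45, 17:10–18:00.
Tomás → UTC: 01:25–02:35, 02:50–03:55, 08:10–08:55.
Keiko ∩ Tomás: (none).
Windows ≥ 25 min: (none).

none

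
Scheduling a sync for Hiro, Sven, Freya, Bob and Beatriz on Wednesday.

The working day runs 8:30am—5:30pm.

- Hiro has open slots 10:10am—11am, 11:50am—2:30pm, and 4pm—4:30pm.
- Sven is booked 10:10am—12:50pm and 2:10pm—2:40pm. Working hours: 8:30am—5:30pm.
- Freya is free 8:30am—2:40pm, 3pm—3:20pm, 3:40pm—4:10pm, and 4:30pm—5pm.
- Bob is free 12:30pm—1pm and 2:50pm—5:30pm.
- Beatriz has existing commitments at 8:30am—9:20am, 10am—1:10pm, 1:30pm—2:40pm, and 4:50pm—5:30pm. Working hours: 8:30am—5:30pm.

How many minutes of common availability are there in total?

10 minutes

Sven free within 08:30–17:30: 08:30–10:10, 12:50–14:10, 14:40–17:30.
Beatriz free within 08:30–17:30: 09:20–10:00, 13:10–13:30, 14:40–16:50.
Hiro ∩ Sven: 12:50–14:10, 16:00–16:30.
Hiro ∩ Sven ∩ Freya: 12:50–14:10, 16:00–16:10.
Hiro ∩ Sven ∩ Freya ∩ Bob: 12:50–13:00, 16:00–16:10.
Hiro ∩ Sven ∩ Freya ∩ Bob ∩ Beatriz: 16:00–16:10.
Total common minutes: 10.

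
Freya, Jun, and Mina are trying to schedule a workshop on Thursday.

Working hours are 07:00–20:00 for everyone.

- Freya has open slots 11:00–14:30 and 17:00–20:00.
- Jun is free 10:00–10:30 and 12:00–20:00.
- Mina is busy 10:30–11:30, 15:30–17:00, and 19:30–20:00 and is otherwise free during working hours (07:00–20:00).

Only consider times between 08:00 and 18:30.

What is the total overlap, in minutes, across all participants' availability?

Mina free within 07:00–20:00: 07:00–10:30, 11:30–15:30, 17:00–19:30.
Freya ∩ Jun: 12:00–14:30, 17:00–20:00.
Freya ∩ Jun ∩ Mina: 12:00–14:30, 17:00–19:30.
Restricted to 08:00–18:30: 12:00–14:30, 17:00–18:30.
Total common minutes: 150 + 90 = 240.

240 minutes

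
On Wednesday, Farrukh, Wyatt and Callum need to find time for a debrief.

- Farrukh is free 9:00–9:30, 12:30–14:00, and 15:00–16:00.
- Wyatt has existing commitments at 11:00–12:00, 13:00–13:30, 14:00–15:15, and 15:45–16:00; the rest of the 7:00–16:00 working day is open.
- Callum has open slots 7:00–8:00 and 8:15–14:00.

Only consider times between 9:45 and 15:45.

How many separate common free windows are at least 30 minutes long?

2

Wyatt free within 07:00–16:00: 07:00–11:00, 12:00–13:00, 13:30–14:00, 15:15–15:45.
Farrukh ∩ Wyatt: 09:00–09:30, 12:30–13:00, 13:30–14:00, 15:15–15:45.
Farrukh ∩ Wyatt ∩ Callum: 09:00–09:30, 12:30–13:00, 13:30–14:00.
Restricted to 09:45–15:45: 12:30–13:00, 13:30–14:00.
Windows ≥ 30 min: 12:30–13:00, 13:30–14:00.
That's 2 windows.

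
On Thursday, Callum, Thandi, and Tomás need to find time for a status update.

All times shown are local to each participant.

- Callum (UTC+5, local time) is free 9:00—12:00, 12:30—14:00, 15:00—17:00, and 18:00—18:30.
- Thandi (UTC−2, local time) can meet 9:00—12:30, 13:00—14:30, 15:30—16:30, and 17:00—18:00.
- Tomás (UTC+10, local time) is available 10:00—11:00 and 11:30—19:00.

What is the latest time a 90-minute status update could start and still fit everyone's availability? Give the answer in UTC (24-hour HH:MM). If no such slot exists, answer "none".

Callum → UTC: 04:00–07:00, 07:30–09:00, 10:00–12:00, 13:00–13:30.
Thandi → UTC: 11:00–14:30, 15:00–16:30, 17:30–18:30, 19:00–20:00.
Tomás → UTC: 00:00–01:00, 01:30–09:00.
Callum ∩ Thandi: 11:00–12:00, 13:00–13:30.
Callum ∩ Thandi ∩ Tomás: (none).
Windows ≥ 90 min: (none).

none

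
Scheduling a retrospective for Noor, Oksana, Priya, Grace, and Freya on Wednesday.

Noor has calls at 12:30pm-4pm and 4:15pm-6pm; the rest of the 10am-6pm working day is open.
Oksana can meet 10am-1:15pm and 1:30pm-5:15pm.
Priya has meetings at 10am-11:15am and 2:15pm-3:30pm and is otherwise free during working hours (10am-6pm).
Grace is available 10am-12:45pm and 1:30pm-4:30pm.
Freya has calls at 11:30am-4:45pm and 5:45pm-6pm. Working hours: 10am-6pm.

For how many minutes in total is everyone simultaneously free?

15 minutes

Noor free within 10:00–18:00: 10:00–12:30, 16:00–16:15.
Priya free within 10:00–18:00: 11:15–14:15, 15:30–18:00.
Freya free within 10:00–18:00: 10:00–11:30, 16:45–17:45.
Noor ∩ Oksana: 10:00–12:30, 16:00–16:15.
Noor ∩ Oksana ∩ Priya: 11:15–12:30, 16:00–16:15.
Noor ∩ Oksana ∩ Priya ∩ Grace: 11:15–12:30, 16:00–16:15.
Noor ∩ Oksana ∩ Priya ∩ Grace ∩ Freya: 11:15–11:30.
Total common minutes: 15.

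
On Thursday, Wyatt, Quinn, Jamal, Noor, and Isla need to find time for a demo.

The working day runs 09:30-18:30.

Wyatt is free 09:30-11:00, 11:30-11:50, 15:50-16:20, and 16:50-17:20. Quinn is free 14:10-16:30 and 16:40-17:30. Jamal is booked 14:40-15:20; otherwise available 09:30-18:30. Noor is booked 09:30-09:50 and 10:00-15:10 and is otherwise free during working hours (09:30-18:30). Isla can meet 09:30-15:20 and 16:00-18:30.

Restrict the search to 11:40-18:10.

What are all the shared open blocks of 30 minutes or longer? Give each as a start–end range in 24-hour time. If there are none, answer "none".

16:50–17:20

Jamal free within 09:30–18:30: 09:30–14:40, 15:20–18:30.
Noor free within 09:30–18:30: 09:50–10:00, 15:10–18:30.
Wyatt ∩ Quinn: 15:50–16:20, 16:50–17:20.
Wyatt ∩ Quinn ∩ Jamal: 15:50–16:20, 16:50–17:20.
Wyatt ∩ Quinn ∩ Jamal ∩ Noor: 15:50–16:20, 16:50–17:20.
Wyatt ∩ Quinn ∩ Jamal ∩ Noor ∩ Isla: 16:00–16:20, 16:50–17:20.
Restricted to 11:40–18:10: 16:00–16:20, 16:50–17:20.
Windows ≥ 30 min: 16:50–17:20.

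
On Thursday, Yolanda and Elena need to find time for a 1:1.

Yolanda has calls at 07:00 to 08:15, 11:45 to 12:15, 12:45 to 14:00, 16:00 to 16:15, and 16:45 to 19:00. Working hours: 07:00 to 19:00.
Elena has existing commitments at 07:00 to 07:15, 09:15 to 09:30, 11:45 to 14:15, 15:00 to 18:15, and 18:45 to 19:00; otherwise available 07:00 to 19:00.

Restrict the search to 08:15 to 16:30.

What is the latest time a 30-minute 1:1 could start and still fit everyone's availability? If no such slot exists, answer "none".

14:30

Yolanda free within 07:00–19:00: 08:15–11:45, 12:15–12:45, 14:00–16:00, 16:15–16:45.
Elena free within 07:00–19:00: 07:15–09:15, 09:30–11:45, 14:15–15:00, 18:15–18:45.
Yolanda ∩ Elena: 08:15–09:15, 09:30–11:45, 14:15–15:00.
Restricted to 08:15–16:30: 08:15–09:15, 09:30–11:45, 14:15–15:00.
Windows ≥ 30 min: 08:15–09:15, 09:30–11:45, 14:15–15:00.
Latest start in the last window 14:15–15:00 is 15:00 − 30 min = 14:30.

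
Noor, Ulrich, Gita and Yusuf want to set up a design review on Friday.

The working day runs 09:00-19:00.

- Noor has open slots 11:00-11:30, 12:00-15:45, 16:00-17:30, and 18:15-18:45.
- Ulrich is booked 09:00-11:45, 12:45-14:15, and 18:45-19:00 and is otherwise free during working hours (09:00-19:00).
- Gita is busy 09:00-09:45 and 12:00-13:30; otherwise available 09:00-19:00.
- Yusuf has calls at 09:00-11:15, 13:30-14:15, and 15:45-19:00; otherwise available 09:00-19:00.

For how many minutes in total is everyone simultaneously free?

90 minutes

Ulrich free within 09:00–19:00: 11:45–12:45, 14:15–18:45.
Gita free within 09:00–19:00: 09:45–12:00, 13:30–19:00.
Yusuf free within 09:00–19:00: 11:15–13:30, 14:15–15:45.
Noor ∩ Ulrich: 12:00–12:45, 14:15–15:45, 16:00–17:30, 18:15–18:45.
Noor ∩ Ulrich ∩ Gita: 14:15–15:45, 16:00–17:30, 18:15–18:45.
Noor ∩ Ulrich ∩ Gita ∩ Yusuf: 14:15–15:45.
Total common minutes: 90.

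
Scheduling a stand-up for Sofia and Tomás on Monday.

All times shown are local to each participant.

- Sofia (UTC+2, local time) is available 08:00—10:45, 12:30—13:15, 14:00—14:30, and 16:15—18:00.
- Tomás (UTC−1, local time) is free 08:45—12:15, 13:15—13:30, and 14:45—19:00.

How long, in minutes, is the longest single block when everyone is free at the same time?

Sofia → UTC: 06:00–08:45, 10:30–11:15, 12:00–12:30, 14:15–16:00.
Tomás → UTC: 09:45–13:15, 14:15–14:30, 15:45–20:00.
Sofia ∩ Tomás: 10:30–11:15, 12:00–12:30, 14:15–14:30, 15:45–16:00.
Common window lengths: 45, 30, 15, 15 min; longest is 45.

45 minutes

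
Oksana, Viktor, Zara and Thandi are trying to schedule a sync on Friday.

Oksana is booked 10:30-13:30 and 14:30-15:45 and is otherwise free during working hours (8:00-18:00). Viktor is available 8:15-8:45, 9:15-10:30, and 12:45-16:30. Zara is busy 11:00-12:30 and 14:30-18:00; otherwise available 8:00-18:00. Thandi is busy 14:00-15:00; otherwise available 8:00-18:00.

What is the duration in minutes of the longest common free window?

Oksana free within 08:00–18:00: 08:00–10:30, 13:30–14:30, 15:45–18:00.
Zara free within 08:00–18:00: 08:00–11:00, 12:30–14:30.
Thandi free within 08:00–18:00: 08:00–14:00, 15:00–18:00.
Oksana ∩ Viktor: 08:15–08:45, 09:15–10:30, 13:30–14:30, 15:45–16:30.
Oksana ∩ Viktor ∩ Zara: 08:15–08:45, 09:15–10:30, 13:30–14:30.
Oksana ∩ Viktor ∩ Zara ∩ Thandi: 08:15–08:45, 09:15–10:30, 13:30–14:00.
Common window lengths: 30, 75, 30 min; longest is 75.

75 minutes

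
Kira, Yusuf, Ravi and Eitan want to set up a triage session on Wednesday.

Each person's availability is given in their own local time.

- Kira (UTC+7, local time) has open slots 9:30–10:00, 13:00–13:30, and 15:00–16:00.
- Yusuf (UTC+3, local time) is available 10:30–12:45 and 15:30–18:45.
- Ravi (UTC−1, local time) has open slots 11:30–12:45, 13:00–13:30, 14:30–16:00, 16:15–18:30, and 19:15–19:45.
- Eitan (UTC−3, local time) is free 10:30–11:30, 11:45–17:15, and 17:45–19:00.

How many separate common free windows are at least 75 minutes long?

0

Kira → UTC: 02:30–03:00, 06:00–06:30, 08:00–09:00.
Yusuf → UTC: 07:30–09:45, 12:30–15:45.
Ravi → UTC: 12:30–13:45, 14:00–14:30, 15:30–17:00, 17:15–19:30, 20:15–20:45.
Eitan → UTC: 13:30–14:30, 14:45–20:15, 20:45–22:00.
Kira ∩ Yusuf: 08:00–09:00.
Kira ∩ Yusuf ∩ Ravi: (none).
Kira ∩ Yusuf ∩ Ravi ∩ Eitan: (none).
Windows ≥ 75 min: (none).
That's 0 windows.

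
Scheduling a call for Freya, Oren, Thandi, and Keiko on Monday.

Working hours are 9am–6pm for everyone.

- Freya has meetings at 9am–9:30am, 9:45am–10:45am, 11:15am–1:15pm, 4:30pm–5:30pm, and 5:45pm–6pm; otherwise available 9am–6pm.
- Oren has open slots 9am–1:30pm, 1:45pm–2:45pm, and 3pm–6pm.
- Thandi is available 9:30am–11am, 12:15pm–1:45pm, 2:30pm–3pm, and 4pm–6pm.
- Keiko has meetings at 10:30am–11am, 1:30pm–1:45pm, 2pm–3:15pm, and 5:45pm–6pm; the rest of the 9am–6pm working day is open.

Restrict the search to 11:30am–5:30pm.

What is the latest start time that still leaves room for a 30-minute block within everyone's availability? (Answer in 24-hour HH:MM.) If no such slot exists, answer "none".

16:00

Freya free within 09:00–18:00: 09:30–09:45, 10:45–11:15, 13:15–16:30, 17:30–17:45.
Keiko free within 09:00–18:00: 09:00–10:30, 11:00–13:30, 13:45–14:00, 15:15–17:45.
Freya ∩ Oren: 09:30–09:45, 10:45–11:15, 13:15–13:30, 13:45–14:45, 15:00–16:30, 17:30–17:45.
Freya ∩ Oren ∩ Thandi: 09:30–09:45, 10:45–11:00, 13:15–13:30, 14:30–14:45, 16:00–16:30, 17:30–17:45.
Freya ∩ Oren ∩ Thandi ∩ Keiko: 09:30–09:45, 13:15–13:30, 16:00–16:30, 17:30–17:45.
Restricted to 11:30–17:30: 13:15–13:30, 16:00–16:30.
Windows ≥ 30 min: 16:00–16:30.
Latest start in the last window 16:00–16:30 is 16:30 − 30 min = 16:00.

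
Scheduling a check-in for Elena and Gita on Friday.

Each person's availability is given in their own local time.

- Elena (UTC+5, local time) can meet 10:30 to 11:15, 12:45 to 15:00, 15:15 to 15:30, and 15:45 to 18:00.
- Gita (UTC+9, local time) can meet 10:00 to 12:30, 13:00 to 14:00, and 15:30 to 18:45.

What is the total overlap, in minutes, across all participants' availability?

Elena → UTC: 05:30–06:15, 07:45–10:00, 10:15–10:30, 10:45–13:00.
Gita → UTC: 01:00–03:30, 04:00–05:00, 06:30–09:45.
Elena ∩ Gita: 07:45–09:45.
Total common minutes: 120.

120 minutes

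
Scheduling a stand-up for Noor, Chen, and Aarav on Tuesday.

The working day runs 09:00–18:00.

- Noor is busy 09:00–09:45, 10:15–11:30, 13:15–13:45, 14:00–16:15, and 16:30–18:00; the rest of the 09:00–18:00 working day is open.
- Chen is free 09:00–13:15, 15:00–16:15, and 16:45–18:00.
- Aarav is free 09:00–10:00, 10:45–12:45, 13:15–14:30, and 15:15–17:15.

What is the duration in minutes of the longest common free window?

Noor free within 09:00–18:00: 09:45–10:15, 11:30–13:15, 13:45–14:00, 16:15–16:30.
Noor ∩ Chen: 09:45–10:15, 11:30–13:15.
Noor ∩ Chen ∩ Aarav: 09:45–10:00, 11:30–12:45.
Common window lengths: 15, 75 min; longest is 75.

75 minutes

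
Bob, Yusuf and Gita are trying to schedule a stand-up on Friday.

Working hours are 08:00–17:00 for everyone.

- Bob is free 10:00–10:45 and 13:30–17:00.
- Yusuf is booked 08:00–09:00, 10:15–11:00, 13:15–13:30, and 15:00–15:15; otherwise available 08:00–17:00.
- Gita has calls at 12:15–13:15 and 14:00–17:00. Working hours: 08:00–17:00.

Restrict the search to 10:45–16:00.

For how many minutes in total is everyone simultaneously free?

Yusuf free within 08:00–17:00: 09:00–10:15, 11:00–13:15, 13:30–15:00, 15:15–17:00.
Gita free within 08:00–17:00: 08:00–12:15, 13:15–14:00.
Bob ∩ Yusuf: 10:00–10:15, 13:30–15:00, 15:15–17:00.
Bob ∩ Yusuf ∩ Gita: 10:00–10:15, 13:30–14:00.
Restricted to 10:45–16:00: 13:30–14:00.
Total common minutes: 30.

30 minutes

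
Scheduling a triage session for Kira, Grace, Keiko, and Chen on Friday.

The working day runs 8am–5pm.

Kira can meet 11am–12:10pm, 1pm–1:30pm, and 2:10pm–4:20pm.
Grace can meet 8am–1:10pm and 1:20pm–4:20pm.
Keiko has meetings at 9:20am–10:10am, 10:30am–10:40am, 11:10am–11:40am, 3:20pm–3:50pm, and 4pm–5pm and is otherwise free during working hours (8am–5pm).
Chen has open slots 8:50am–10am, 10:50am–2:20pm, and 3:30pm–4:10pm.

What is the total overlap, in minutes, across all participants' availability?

Keiko free within 08:00–17:00: 08:00–09:20, 10:10–10:30, 10:40–11:10, 11:40–15:20, 15:50–16:00.
Kira ∩ Grace: 11:00–12:10, 13:00–13:10, 13:20–13:30, 14:10–16:20.
Kira ∩ Grace ∩ Keiko: 11:00–11:10, 11:40–12:10, 13:00–13:10, 13:20–13:30, 14:10–15:20, 15:50–16:00.
Kira ∩ Grace ∩ Keiko ∩ Chen: 11:00–11:10, 11:40–12:10, 13:00–13:10, 13:20–13:30, 14:10–14:20, 15:50–16:00.
Total common minutes: 10 + 30 + 10 + 10 + 10 + 10 = 80.

80 minutes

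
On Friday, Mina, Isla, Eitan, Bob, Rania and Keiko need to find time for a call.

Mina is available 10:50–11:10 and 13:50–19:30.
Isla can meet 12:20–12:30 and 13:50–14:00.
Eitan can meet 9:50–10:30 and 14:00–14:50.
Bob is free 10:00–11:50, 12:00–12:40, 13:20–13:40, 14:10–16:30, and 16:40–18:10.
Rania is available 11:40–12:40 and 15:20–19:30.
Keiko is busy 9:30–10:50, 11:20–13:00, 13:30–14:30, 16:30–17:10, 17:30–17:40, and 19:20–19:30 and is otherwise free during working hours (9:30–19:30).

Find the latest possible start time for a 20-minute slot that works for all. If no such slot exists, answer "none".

none

Keiko free within 09:30–19:30: 10:50–11:20, 13:00–13:30, 14:30–16:30, 17:10–17:30, 17:40–19:20.
Mina ∩ Isla: 13:50–14:00.
Mina ∩ Isla ∩ Eitan: (none).
Mina ∩ Isla ∩ Eitan ∩ Bob: (none).
Mina ∩ Isla ∩ Eitan ∩ Bob ∩ Rania: (none).
Mina ∩ Isla ∩ Eitan ∩ Bob ∩ Rania ∩ Keiko: (none).
Windows ≥ 20 min: (none).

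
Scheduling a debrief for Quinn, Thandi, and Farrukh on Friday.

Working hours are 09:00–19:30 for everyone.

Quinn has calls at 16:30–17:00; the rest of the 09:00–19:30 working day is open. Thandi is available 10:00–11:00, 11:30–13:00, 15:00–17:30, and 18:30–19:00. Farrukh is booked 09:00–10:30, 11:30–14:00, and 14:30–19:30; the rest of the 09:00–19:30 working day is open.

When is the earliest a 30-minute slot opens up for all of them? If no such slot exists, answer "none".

Quinn free within 09:00–19:30: 09:00–16:30, 17:00–19:30.
Farrukh free within 09:00–19:30: 10:30–11:30, 14:00–14:30.
Quinn ∩ Thandi: 10:00–11:00, 11:30–13:00, 15:00–16:30, 17:00–17:30, 18:30–19:00.
Quinn ∩ Thandi ∩ Farrukh: 10:30–11:00.
Windows ≥ 30 min: 10:30–11:00.
Earliest such window starts at 10:30.

10:30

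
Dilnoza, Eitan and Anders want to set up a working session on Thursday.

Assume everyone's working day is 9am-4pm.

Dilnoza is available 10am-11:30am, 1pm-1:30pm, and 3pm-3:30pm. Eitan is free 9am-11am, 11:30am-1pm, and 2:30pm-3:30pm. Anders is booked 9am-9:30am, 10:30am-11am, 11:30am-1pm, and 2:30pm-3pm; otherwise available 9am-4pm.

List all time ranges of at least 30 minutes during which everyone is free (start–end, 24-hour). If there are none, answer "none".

Anders free within 09:00–16:00: 09:30–10:30, 11:00–11:30, 13:00–14:30, 15:00–16:00.
Dilnoza ∩ Eitan: 10:00–11:00, 15:00–15:30.
Dilnoza ∩ Eitan ∩ Anders: 10:00–10:30, 15:00–15:30.
Windows ≥ 30 min: 10:00–10:30, 15:00–15:30.

10:00–10:30, 15:00–15:30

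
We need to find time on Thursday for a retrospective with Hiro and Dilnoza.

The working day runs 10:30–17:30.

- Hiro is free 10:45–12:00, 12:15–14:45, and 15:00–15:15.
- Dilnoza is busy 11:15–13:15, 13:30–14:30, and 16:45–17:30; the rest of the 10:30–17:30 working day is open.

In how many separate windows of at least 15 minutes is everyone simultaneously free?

Dilnoza free within 10:30–17:30: 10:30–11:15, 13:15–13:30, 14:30–16:45.
Hiro ∩ Dilnoza: 10:45–11:15, 13:15–13:30, 14:30–14:45, 15:00–15:15.
Windows ≥ 15 min: 10:45–11:15, 13:15–13:30, 14:30–14:45, 15:00–15:15.
That's 4 windows.

4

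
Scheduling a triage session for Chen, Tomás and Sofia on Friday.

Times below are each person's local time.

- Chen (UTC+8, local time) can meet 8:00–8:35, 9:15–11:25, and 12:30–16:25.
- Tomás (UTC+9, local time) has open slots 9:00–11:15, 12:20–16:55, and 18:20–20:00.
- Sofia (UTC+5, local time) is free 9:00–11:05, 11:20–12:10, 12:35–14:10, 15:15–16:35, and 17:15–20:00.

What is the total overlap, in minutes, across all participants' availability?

165 minutes

Chen → UTC: 00:00–00:35, 01:15–03:25, 04:30–08:25.
Tomás → UTC: 00:00–02:15, 03:20–07:55, 09:20–11:00.
Sofia → UTC: 04:00–06:05, 06:20–07:10, 07:35–09:10, 10:15–11:35, 12:15–15:00.
Chen ∩ Tomás: 00:00–00:35, 01:15–02:15, 03:20–03:25, 04:30–07:55.
Chen ∩ Tomás ∩ Sofia: 04:30–06:05, 06:20–07:10, 07:35–07:55.
Total common minutes: 95 + 50 + 20 = 165.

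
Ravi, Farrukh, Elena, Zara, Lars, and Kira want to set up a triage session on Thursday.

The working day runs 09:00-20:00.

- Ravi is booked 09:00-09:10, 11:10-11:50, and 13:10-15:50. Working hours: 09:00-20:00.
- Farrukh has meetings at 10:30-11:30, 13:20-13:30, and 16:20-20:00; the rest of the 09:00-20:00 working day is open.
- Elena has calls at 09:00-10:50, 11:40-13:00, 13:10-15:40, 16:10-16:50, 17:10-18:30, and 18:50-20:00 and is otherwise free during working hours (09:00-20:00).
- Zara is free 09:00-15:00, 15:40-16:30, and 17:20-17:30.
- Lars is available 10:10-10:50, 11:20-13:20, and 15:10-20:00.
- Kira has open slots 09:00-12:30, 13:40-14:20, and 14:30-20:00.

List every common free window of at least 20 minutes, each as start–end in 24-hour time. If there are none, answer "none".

Ravi free within 09:00–20:00: 09:10–11:10, 11:50–13:10, 15:50–20:00.
Farrukh free within 09:00–20:00: 09:00–10:30, 11:30–13:20, 13:30–16:20.
Elena free within 09:00–20:00: 10:50–11:40, 13:00–13:10, 15:40–16:10, 16:50–17:10, 18:30–18:50.
Ravi ∩ Farrukh: 09:10–10:30, 11:50–13:10, 15:50–16:20.
Ravi ∩ Farrukh ∩ Elena: 13:00–13:10, 15:50–16:10.
Ravi ∩ Farrukh ∩ Elena ∩ Zara: 13:00–13:10, 15:50–16:10.
Ravi ∩ Farrukh ∩ Elena ∩ Zara ∩ Lars: 13:00–13:10, 15:50–16:10.
Ravi ∩ Farrukh ∩ Elena ∩ Zara ∩ Lars ∩ Kira: 15:50–16:10.
Windows ≥ 20 min: 15:50–16:10.

15:50–16:10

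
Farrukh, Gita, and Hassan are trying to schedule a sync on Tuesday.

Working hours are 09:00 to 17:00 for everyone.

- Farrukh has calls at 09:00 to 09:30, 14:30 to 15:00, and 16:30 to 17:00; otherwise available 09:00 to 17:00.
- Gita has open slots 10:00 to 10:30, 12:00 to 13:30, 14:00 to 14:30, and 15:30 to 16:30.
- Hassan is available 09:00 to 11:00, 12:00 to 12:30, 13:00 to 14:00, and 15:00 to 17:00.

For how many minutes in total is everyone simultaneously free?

Farrukh free within 09:00–17:00: 09:30–14:30, 15:00–16:30.
Farrukh ∩ Gita: 10:00–10:30, 12:00–13:30, 14:00–14:30, 15:30–16:30.
Farrukh ∩ Gita ∩ Hassan: 10:00–10:30, 12:00–12:30, 13:00–13:30, 15:30–16:30.
Total common minutes: 30 + 30 + 30 + 60 = 150.

150 minutes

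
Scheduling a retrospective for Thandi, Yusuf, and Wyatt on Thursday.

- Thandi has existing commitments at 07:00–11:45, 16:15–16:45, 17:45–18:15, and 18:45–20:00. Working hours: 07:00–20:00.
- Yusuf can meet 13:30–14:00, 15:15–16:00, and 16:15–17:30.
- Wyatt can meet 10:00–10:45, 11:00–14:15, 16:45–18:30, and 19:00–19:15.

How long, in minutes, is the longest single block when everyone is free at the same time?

45 minutes

Thandi free within 07:00–20:00: 11:45–16:15, 16:45–17:45, 18:15–18:45.
Thandi ∩ Yusuf: 13:30–14:00, 15:15–16:00, 16:45–17:30.
Thandi ∩ Yusuf ∩ Wyatt: 13:30–14:00, 16:45–17:30.
Common window lengths: 30, 45 min; longest is 45.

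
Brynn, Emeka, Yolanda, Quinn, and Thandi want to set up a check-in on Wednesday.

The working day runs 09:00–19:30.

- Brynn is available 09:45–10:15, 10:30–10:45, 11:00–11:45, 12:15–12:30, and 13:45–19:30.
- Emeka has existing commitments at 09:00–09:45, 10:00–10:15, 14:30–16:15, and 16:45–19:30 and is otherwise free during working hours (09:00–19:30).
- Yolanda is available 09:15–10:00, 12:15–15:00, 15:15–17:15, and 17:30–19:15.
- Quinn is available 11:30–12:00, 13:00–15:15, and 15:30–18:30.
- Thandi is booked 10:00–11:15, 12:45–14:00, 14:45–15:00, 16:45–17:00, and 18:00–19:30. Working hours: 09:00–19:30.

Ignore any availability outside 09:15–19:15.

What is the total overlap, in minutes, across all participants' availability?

60 minutes

Emeka free within 09:00–19:30: 09:45–10:00, 10:15–14:30, 16:15–16:45.
Thandi free within 09:00–19:30: 09:00–10:00, 11:15–12:45, 14:00–14:45, 15:00–16:45, 17:00–18:00.
Brynn ∩ Emeka: 09:45–10:00, 10:30–10:45, 11:00–11:45, 12:15–12:30, 13:45–14:30, 16:15–16:45.
Brynn ∩ Emeka ∩ Yolanda: 09:45–10:00, 12:15–12:30, 13:45–14:30, 16:15–16:45.
Brynn ∩ Emeka ∩ Yolanda ∩ Quinn: 13:45–14:30, 16:15–16:45.
Brynn ∩ Emeka ∩ Yolanda ∩ Quinn ∩ Thandi: 14:00–14:30, 16:15–16:45.
Restricted to 09:15–19:15: 14:00–14:30, 16:15–16:45.
Total common minutes: 30 + 30 = 60.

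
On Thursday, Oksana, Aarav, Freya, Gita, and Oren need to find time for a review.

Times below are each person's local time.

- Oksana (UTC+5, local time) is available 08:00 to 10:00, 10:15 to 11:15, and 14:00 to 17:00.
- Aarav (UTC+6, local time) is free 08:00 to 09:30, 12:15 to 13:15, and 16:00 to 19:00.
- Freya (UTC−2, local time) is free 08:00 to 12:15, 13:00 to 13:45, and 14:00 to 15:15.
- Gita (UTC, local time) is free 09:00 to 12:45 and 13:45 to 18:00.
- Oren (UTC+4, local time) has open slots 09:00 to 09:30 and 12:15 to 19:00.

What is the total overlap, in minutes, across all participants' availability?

120 minutes

Oksana → UTC: 03:00–05:00, 05:15–06:15, 09:00–12:00.
Aarav → UTC: 02:00–03:30, 06:15–07:15, 10:00–13:00.
Freya → UTC: 10:00–14:15, 15:00–15:45, 16:00–17:15.
Gita → UTC: 09:00–12:45, 13:45–18:00.
Oren → UTC: 05:00–05:30, 08:15–15:00.
Oksana ∩ Aarav: 03:00–03:30, 10:00–12:00.
Oksana ∩ Aarav ∩ Freya: 10:00–12:00.
Oksana ∩ Aarav ∩ Freya ∩ Gita: 10:00–12:00.
Oksana ∩ Aarav ∩ Freya ∩ Gita ∩ Oren: 10:00–12:00.
Total common minutes: 120.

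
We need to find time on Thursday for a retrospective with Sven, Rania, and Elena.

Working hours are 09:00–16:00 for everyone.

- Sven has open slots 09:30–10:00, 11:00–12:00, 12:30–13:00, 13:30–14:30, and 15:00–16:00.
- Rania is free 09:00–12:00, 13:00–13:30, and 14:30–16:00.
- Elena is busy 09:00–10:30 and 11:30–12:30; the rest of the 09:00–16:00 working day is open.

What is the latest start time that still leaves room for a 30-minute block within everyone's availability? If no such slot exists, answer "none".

Elena free within 09:00–16:00: 10:30–11:30, 12:30–16:00.
Sven ∩ Rania: 09:30–10:00, 11:00–12:00, 15:00–16:00.
Sven ∩ Rania ∩ Elena: 11:00–11:30, 15:00–16:00.
Windows ≥ 30 min: 11:00–11:30, 15:00–16:00.
Latest start in the last window 15:00–16:00 is 16:00 − 30 min = 15:30.

15:30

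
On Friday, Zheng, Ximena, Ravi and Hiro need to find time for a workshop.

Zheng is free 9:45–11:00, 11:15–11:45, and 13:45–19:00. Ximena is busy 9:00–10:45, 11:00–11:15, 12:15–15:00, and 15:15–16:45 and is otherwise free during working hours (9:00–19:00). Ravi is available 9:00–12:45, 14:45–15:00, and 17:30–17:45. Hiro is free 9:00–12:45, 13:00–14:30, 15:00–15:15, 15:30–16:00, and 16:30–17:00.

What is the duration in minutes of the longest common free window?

30 minutes

Ximena free within 09:00–19:00: 10:45–11:00, 11:15–12:15, 15:00–15:15, 16:45–19:00.
Zheng ∩ Ximena: 10:45–11:00, 11:15–11:45, 15:00–15:15, 16:45–19:00.
Zheng ∩ Ximena ∩ Ravi: 10:45–11:00, 11:15–11:45, 17:30–17:45.
Zheng ∩ Ximena ∩ Ravi ∩ Hiro: 10:45–11:00, 11:15–11:45.
Common window lengths: 15, 30 min; longest is 30.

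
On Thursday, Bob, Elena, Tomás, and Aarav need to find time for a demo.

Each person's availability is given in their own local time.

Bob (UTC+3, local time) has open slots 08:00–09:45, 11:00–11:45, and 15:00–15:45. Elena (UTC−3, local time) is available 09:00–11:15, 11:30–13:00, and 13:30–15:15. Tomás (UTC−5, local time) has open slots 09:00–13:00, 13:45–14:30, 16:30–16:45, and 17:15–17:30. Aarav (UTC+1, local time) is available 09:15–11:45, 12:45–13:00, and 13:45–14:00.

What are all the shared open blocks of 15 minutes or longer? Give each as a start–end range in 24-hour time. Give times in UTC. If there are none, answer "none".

Bob → UTC: 05:00–06:45, 08:00–08:45, 12:00–12:45.
Elena → UTC: 12:00–14:15, 14:30–16:00, 16:30–18:15.
Tomás → UTC: 14:00–18:00, 18:45–19:30, 21:30–21:45, 22:15–22:30.
Aarav → UTC: 08:15–10:45, 11:45–12:00, 12:45–13:00.
Bob ∩ Elena: 12:00–12:45.
Bob ∩ Elena ∩ Tomás: (none).
Bob ∩ Elena ∩ Tomás ∩ Aarav: (none).
Windows ≥ 15 min: (none).

none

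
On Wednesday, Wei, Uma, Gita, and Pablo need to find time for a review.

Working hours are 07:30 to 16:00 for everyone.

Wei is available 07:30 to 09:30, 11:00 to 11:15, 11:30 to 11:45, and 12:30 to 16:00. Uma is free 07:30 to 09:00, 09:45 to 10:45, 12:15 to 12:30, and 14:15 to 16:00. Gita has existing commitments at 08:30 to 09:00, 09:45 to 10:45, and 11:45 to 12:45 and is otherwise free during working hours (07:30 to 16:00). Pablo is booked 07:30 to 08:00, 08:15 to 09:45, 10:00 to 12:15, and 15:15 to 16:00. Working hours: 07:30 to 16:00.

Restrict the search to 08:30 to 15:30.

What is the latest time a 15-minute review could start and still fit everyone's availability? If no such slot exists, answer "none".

15:00

Gita free within 07:30–16:00: 07:30–08:30, 09:00–09:45, 10:45–11:45, 12:45–16:00.
Pablo free within 07:30–16:00: 08:00–08:15, 09:45–10:00, 12:15–15:15.
Wei ∩ Uma: 07:30–09:00, 14:15–16:00.
Wei ∩ Uma ∩ Gita: 07:30–08:30, 14:15–16:00.
Wei ∩ Uma ∩ Gita ∩ Pablo: 08:00–08:15, 14:15–15:15.
Restricted to 08:30–15:30: 14:15–15:15.
Windows ≥ 15 min: 14:15–15:15.
Latest start in the last window 14:15–15:15 is 15:15 − 15 min = 15:00.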